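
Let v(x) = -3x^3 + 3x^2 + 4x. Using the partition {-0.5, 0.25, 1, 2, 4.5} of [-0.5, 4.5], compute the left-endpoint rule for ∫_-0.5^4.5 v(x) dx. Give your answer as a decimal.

Subinterval widths: 0.75, 0.75, 1, 2.5.
Left endpoints: -0.5, 0.25, 1, 2.
v(-0.5) = -0.875, v(0.25) = 1.140625, v(1) = 4, v(2) = -4.
Sum = Σ Δx_i · v(x_i).
Sum = -5.80078125.

-5.80078125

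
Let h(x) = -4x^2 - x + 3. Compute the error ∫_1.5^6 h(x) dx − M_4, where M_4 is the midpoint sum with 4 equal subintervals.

Exact integral: ∫_1.5^6 h(x) dx = -286.875.
M_4 = -284.9765625.
Error = -286.875 − (-284.9765625) = -1.8984375.

-1.8984375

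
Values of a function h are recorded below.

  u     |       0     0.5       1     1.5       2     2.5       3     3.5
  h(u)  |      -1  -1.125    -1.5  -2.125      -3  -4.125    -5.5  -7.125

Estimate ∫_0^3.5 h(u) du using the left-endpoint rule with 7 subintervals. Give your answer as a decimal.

-9.1875

Δu = 0.5.
Sum = 0.5·[(-1) + (-1.125) + (-1.5) + (-2.125) + (-3) + (-4.125) + (-5.5)] = -9.1875.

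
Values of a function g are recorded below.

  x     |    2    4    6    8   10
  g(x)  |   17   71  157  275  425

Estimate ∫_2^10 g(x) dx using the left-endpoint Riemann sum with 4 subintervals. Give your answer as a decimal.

Δx = 2.
Sum = 2·[17 + 71 + 157 + 275] = 1040.

1040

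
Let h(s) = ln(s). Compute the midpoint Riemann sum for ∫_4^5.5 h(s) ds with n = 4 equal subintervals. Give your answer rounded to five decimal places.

Δs = (5.5 − 4)/4 = 0.375.
Midpoints: 4.1875, 4.5625, 4.9375, 5.3125.
h(4.1875) ≈ 1.43210, h(4.5625) ≈ 1.51787, h(4.9375) ≈ 1.59686, h(5.3125) ≈ 1.67006.
Sum = Δs · [h(4.1875) + h(4.5625) + h(4.9375) + h(5.3125)].
Sum ≈ 2.33134.

2.33134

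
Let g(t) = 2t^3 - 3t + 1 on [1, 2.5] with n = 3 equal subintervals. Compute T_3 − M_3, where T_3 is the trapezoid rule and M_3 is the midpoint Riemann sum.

T_3 = 13.3125.
M_3 = 12.328125.
T_3 − M_3 = 0.984375.

0.984375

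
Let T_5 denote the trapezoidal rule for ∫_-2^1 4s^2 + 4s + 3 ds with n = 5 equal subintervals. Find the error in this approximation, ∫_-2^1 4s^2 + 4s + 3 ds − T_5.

-0.72

Exact integral: ∫_-2^1 f(s) ds = 15.
T_5 = 15.72.
Error = 15 − 15.72 = -0.72.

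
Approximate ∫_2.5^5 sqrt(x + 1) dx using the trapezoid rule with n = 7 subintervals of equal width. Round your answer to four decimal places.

Δx = (5 − 2.5)/7 = 5/14.
f(2.5) ≈ 1.8708, f(20/7) ≈ 1.9640, f(45/14) ≈ 2.0529, f(25/7) ≈ 2.1381, f(55/14) ≈ 2.2200, f(30/7) ≈ 2.2991, f(65/14) ≈ 2.3755, f(5) ≈ 2.4495.
T_7 = (Δx/2)·[f(x_0) + 2f(x_1) + ... + 2f(x_{6}) + f(x_7)].
Sum ≈ 5.4320.

5.4320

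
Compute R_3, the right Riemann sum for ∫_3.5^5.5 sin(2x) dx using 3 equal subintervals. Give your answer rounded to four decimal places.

Δx = (5.5 − 3.5)/3 = 2/3.
Right endpoints: 25/6, 29/6, 5.5.
f(25/6) ≈ 0.8873, f(29/6) ≈ -0.2395, f(5.5) ≈ -1.0000.
Sum = Δx · [f(25/6) + f(29/6) + f(5.5)].
Sum ≈ -0.2348.

-0.2348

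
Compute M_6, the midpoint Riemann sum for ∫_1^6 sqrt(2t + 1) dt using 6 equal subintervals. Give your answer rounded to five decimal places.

13.90058

Δt = (6 − 1)/6 = 5/6.
Midpoints: 17/12, 2.25, 37/12, 47/12, 4.75, 67/12.
f(17/12) ≈ 1.95789, f(2.25) ≈ 2.34521, f(37/12) ≈ 2.67706, f(47/12) ≈ 2.97209, f(4.75) ≈ 3.24037, f(67/12) ≈ 3.48807.
Sum = Δt · [f(17/12) + f(2.25) + f(37/12) + ...].
Sum ≈ 13.90058.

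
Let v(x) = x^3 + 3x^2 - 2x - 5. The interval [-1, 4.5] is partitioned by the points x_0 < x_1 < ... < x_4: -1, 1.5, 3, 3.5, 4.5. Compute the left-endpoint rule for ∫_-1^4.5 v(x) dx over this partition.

89.8125

Subinterval widths: 2.5, 1.5, 0.5, 1.
Left endpoints: -1, 1.5, 3, 3.5.
v(-1) = -1, v(1.5) = 2.125, v(3) = 43, v(3.5) = 67.625.
Sum = Σ Δx_i · v(x_i).
Sum = 89.8125.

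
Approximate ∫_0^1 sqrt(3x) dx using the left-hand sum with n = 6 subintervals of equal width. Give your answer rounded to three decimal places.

Δx = (1 − 0)/6 = 1/6.
Left endpoints: 0, 1/6, 1/3, 0.5, 2/3, 5/6.
f(0) ≈ 0.000, f(1/6) ≈ 0.707, f(1/3) ≈ 1.000, f(0.5) ≈ 1.225, f(2/3) ≈ 1.414, f(5/6) ≈ 1.581.
Sum = Δx · [f(0) + f(1/6) + f(1/3) + ...].
Sum ≈ 0.988.

0.988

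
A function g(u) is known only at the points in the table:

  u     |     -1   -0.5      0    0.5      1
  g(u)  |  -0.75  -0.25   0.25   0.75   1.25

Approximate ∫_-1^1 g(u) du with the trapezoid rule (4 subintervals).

Δu = 0.5.
T_4 = (0.5/2)·[(-0.75) + 2·(-0.25) + 2·0.25 + 2·0.75 + 1.25] = 0.5.

0.5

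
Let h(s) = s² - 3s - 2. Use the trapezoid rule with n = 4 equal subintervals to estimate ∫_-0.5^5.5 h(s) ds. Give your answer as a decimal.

Δs = (5.5 − (-0.5))/4 = 1.5.
h(-0.5) = -0.25, h(1) = -4, h(2.5) = -3.25, h(4) = 2, h(5.5) = 11.75.
T_4 = (Δs/2)·[h(s_0) + 2h(s_1) + 2h(s_2) + 2h(s_3) + h(s_4)].
Sum = 0.75.

0.75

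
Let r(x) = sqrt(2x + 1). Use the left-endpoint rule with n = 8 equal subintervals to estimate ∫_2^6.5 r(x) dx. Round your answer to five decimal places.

Δx = (6.5 − 2)/8 = 0.5625.
Left endpoints: 2, 2.5625, 3.125, 3.6875, 4.25, 4.8125, 5.375, 5.9375.
r(2) ≈ 2.23607, r(2.5625) ≈ 2.47487, r(3.125) ≈ 2.69258, r(3.6875) ≈ 2.89396, r(4.25) ≈ 3.08221, r(4.8125) ≈ 3.25960, r(5.375) ≈ 3.42783, r(5.9375) ≈ 3.58818.
Sum = Δx · [r(2) + r(2.5625) + r(3.125) + ...].
Sum ≈ 13.30610.

13.30610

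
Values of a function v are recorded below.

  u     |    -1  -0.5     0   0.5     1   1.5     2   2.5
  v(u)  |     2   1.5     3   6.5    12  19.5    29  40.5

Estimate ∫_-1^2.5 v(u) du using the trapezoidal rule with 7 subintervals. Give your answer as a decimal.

46.375

Δu = 0.5.
T_7 = (0.5/2)·[2 + 2·1.5 + 2·3 + 2·6.5 + 2·12 + 2·19.5 + 2·29 + 40.5] = 46.375.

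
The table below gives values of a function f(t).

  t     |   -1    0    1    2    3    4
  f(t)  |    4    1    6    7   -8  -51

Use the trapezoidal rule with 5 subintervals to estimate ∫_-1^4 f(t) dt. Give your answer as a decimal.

Δt = 1.
T_5 = (1/2)·[4 + 2·1 + 2·6 + 2·7 + 2·(-8) + (-51)] = -17.5.

-17.5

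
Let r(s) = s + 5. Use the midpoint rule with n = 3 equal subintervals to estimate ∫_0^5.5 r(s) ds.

42.625

Δs = (5.5 − 0)/3 = 11/6.
Midpoints: 11/12, 2.75, 55/12.
r(11/12) = 71/12, r(2.75) = 7.75, r(55/12) = 115/12.
Sum = Δs · [r(11/12) + r(2.75) + r(55/12)].
Sum = 42.625.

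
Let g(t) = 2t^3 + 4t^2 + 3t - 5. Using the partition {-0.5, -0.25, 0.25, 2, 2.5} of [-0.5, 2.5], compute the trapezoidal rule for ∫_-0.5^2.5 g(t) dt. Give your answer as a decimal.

Subinterval widths: 0.25, 0.5, 1.75, 0.5.
g(-0.5) = -5.75, g(-0.25) = -5.53125, g(0.25) = -3.96875, g(2) = 33, g(2.5) = 58.75.
On each subinterval the trapezoid contributes (Δt_i/2)·[g(t_{i-1}) + g(t_i)].
Sum = 44.5546875.

44.5546875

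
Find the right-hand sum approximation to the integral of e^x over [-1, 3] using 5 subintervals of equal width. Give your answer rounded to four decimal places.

Δx = (3 − (-1))/5 = 0.8.
Right endpoints: -0.2, 0.6, 1.4, 2.2, 3.
f(-0.2) ≈ 0.8187, f(0.6) ≈ 1.8221, f(1.4) ≈ 4.0552, f(2.2) ≈ 9.0250, f(3) ≈ 20.0855.
Sum = Δx · [f(-0.2) + f(0.6) + f(1.4) + f(2.2) + f(3)].
Sum ≈ 28.6453.

28.6453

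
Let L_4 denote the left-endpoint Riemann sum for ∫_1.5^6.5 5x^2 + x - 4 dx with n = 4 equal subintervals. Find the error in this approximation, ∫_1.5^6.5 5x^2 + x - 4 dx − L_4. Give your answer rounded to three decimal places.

Exact integral: ∫_1.5^6.5 f(x) dx ≈ 452.08333.
L_4 = 330.46875.
Error ≈ 452.08333 − 330.46875 ≈ 121.615.

121.615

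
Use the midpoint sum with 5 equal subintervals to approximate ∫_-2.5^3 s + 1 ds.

6.875

Δs = (3 − (-2.5))/5 = 1.1.
Midpoints: -1.95, -0.85, 0.25, 1.35, 2.45.
f(-1.95) = -0.95, f(-0.85) = 0.15, f(0.25) = 1.25, f(1.35) = 2.35, f(2.45) = 3.45.
Sum = Δs · [f(-1.95) + f(-0.85) + f(0.25) + f(1.35) + f(2.45)].
Sum = 6.875.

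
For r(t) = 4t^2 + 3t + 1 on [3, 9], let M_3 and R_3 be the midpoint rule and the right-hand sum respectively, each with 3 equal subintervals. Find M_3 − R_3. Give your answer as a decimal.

-330

M_3 = 1042.
R_3 = 1372.
M_3 − R_3 = -330.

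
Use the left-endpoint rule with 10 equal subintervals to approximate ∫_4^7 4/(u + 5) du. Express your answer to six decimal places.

1.167557

Δu = (7 − 4)/10 = 0.3.
Left endpoints: 4, 4.3, 4.6, 4.9, 5.2, 5.5, 5.8, 6.1, 6.4, 6.7.
f(4) = 4/9, f(4.3) = 40/93, f(4.6) = 5/12, f(4.9) = 40/99, f(5.2) = 20/51, f(5.5) = 8/21, f(5.8) = 10/27, f(6.1) = 40/111, f(6.4) = 20/57, f(6.7) = 40/117.
Sum = Δu · [f(4) + f(4.3) + f(4.6) + ...].
Sum ≈ 1.167557.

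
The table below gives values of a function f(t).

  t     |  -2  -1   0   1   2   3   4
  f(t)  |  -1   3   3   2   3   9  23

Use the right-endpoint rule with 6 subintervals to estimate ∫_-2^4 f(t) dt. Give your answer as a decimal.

Δt = 1.
Sum = 1·[3 + 3 + 2 + 3 + 9 + 23] = 43.

43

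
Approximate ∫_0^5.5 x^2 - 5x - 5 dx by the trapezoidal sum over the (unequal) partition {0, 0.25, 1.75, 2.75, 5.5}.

Subinterval widths: 0.25, 1.5, 1, 2.75.
f(0) = -5, f(0.25) = -6.1875, f(1.75) = -10.6875, f(2.75) = -11.1875, f(5.5) = -2.25.
On each subinterval the trapezoid contributes (Δx_i/2)·[f(x_{i-1}) + f(x_i)].
Sum = -43.46875.

-43.46875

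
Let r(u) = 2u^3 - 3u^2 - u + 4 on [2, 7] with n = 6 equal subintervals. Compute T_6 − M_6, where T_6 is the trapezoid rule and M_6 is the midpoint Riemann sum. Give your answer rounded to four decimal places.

20.8333

T_6 ≈ 868.888889.
M_6 ≈ 848.055556.
T_6 − M_6 ≈ 20.8333.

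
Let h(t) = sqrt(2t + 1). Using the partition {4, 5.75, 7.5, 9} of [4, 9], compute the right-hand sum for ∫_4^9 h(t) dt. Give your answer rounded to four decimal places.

Subinterval widths: 1.75, 1.75, 1.5.
Right endpoints: 5.75, 7.5, 9.
h(5.75) ≈ 3.5355, h(7.5) ≈ 4.0000, h(9) ≈ 4.3589.
Sum = Σ Δt_i · h(t_i).
Sum ≈ 19.7255.

19.7255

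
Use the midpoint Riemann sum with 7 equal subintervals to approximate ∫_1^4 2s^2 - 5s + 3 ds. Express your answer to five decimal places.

Δs = (4 − 1)/7 = 3/7.
Midpoints: 17/14, 23/14, 29/14, 2.5, 41/14, 47/14, 53/14.
f(17/14) = -6/49, f(23/14) = 9/49, f(29/14) = 60/49, f(2.5) = 3, f(41/14) = 270/49, f(47/14) = 429/49, f(53/14) = 624/49.
Sum = Δs · [f(17/14) + f(23/14) + f(29/14) + ...].
Sum ≈ 13.40816.

13.40816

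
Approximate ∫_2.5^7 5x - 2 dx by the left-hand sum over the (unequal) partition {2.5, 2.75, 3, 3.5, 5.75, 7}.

80.375

Subinterval widths: 0.25, 0.25, 0.5, 2.25, 1.25.
Left endpoints: 2.5, 2.75, 3, 3.5, 5.75.
f(2.5) = 10.5, f(2.75) = 11.75, f(3) = 13, f(3.5) = 15.5, f(5.75) = 26.75.
Sum = Σ Δx_i · f(x_i).
Sum = 80.375.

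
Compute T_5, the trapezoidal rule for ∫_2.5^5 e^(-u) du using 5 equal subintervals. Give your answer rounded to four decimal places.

0.0769

Δu = (5 − 2.5)/5 = 0.5.
f(2.5) ≈ 0.0821, f(3) ≈ 0.0498, f(3.5) ≈ 0.0302, f(4) ≈ 0.0183, f(4.5) ≈ 0.0111, f(5) ≈ 0.0067.
T_5 = (Δu/2)·[f(u_0) + 2f(u_1) + ... + 2f(u_{4}) + f(u_5)].
Sum ≈ 0.0769.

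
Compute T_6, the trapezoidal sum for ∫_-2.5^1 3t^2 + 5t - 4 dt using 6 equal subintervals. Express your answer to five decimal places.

Δt = (1 − (-2.5))/6 = 7/12.
f(-2.5) = 2.25, f(-23/12) = -2.5625, f(-4/3) = -16/3, f(-0.75) = -6.0625, f(-1/6) = -4.75, f(5/12) = -67/48, f(1) = 4.
T_6 = (Δt/2)·[f(t_0) + 2f(t_1) + ... + 2f(t_{5}) + f(t_6)].
Sum ≈ -9.90451.

-9.90451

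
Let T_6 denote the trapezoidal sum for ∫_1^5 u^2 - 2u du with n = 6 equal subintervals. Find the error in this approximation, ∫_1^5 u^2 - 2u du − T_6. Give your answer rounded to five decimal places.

-0.29630

Exact integral: ∫_1^5 f(u) du ≈ 17.3333333.
T_6 ≈ 17.6296296.
Error ≈ 17.3333333 − 17.6296296 ≈ -0.29630.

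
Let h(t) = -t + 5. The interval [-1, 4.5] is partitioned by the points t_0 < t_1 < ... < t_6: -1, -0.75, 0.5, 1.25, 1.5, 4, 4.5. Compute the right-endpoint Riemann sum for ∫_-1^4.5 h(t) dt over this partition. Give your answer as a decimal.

13.5

Subinterval widths: 0.25, 1.25, 0.75, 0.25, 2.5, 0.5.
Right endpoints: -0.75, 0.5, 1.25, 1.5, 4, 4.5.
h(-0.75) = 5.75, h(0.5) = 4.5, h(1.25) = 3.75, h(1.5) = 3.5, h(4) = 1, h(4.5) = 0.5.
Sum = Σ Δt_i · h(t_i).
Sum = 13.5.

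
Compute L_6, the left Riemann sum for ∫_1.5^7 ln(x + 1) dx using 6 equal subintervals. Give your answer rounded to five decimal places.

Δx = (7 − 1.5)/6 = 11/12.
Left endpoints: 1.5, 29/12, 10/3, 4.25, 31/6, 73/12.
f(1.5) ≈ 0.91629, f(29/12) ≈ 1.22867, f(10/3) ≈ 1.46634, f(4.25) ≈ 1.65823, f(31/6) ≈ 1.81916, f(73/12) ≈ 1.95774.
Sum = Δx · [f(1.5) + f(29/12) + f(10/3) + ...].
Sum ≈ 8.29256.

8.29256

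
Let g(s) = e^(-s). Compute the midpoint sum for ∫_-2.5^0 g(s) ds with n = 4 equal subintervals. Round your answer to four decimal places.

Δs = (0 − (-2.5))/4 = 0.625.
Midpoints: -2.1875, -1.5625, -0.9375, -0.3125.
g(-2.1875) ≈ 8.9129, g(-1.5625) ≈ 4.7707, g(-0.9375) ≈ 2.5536, g(-0.3125) ≈ 1.3668.
Sum = Δs · [g(-2.1875) + g(-1.5625) + g(-0.9375) + g(-0.3125)].
Sum ≈ 11.0025.

11.0025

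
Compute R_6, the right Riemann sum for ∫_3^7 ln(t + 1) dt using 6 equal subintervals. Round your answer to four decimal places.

7.3168

Δt = (7 − 3)/6 = 2/3.
Right endpoints: 11/3, 13/3, 5, 17/3, 19/3, 7.
f(11/3) ≈ 1.5404, f(13/3) ≈ 1.6740, f(5) ≈ 1.7918, f(17/3) ≈ 1.8971, f(19/3) ≈ 1.9924, f(7) ≈ 2.0794.
Sum = Δt · [f(11/3) + f(13/3) + f(5) + ...].
Sum ≈ 7.3168.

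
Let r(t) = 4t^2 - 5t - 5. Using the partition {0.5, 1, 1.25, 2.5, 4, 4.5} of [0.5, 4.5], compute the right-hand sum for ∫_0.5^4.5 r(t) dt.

Subinterval widths: 0.5, 0.25, 1.25, 1.5, 0.5.
Right endpoints: 1, 1.25, 2.5, 4, 4.5.
r(1) = -6, r(1.25) = -5, r(2.5) = 7.5, r(4) = 39, r(4.5) = 53.5.
Sum = Σ Δt_i · r(t_i).
Sum = 90.375.

90.375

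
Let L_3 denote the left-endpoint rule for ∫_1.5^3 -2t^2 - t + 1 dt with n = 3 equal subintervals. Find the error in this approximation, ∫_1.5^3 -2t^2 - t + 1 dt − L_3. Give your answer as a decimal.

Exact integral: ∫_1.5^3 f(t) dt = -17.625.
L_3 = -14.
Error = -17.625 − (-14) = -3.625.

-3.625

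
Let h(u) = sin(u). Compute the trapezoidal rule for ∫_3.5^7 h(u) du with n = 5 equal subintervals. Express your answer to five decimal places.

-1.62077

Δu = (7 − 3.5)/5 = 0.7.
h(3.5) ≈ -0.35078, h(4.2) ≈ -0.87158, h(4.9) ≈ -0.98245, h(5.6) ≈ -0.63127, h(6.3) ≈ 0.01681, h(7) ≈ 0.65699.
T_5 = (Δu/2)·[h(u_0) + 2h(u_1) + ... + 2h(u_{4}) + h(u_5)].
Sum ≈ -1.62077.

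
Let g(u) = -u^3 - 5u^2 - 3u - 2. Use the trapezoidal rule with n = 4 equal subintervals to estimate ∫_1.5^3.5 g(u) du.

-122.125

Δu = (3.5 − 1.5)/4 = 0.5.
g(1.5) = -21.125, g(2) = -36, g(2.5) = -56.375, g(3) = -83, g(3.5) = -116.625.
T_4 = (Δu/2)·[g(u_0) + 2g(u_1) + 2g(u_2) + 2g(u_3) + g(u_4)].
Sum = -122.125.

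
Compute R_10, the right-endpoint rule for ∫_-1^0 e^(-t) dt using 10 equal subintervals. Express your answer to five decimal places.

Δt = (0 − (-1))/10 = 0.1.
Right endpoints: -0.9, -0.8, -0.7, -0.6, -0.5, -0.4, -0.3, -0.2, -0.1, 0.
f(-0.9) ≈ 2.45960, f(-0.8) ≈ 2.22554, f(-0.7) ≈ 2.01375, f(-0.6) ≈ 1.82212, f(-0.5) ≈ 1.64872, f(-0.4) ≈ 1.49182, f(-0.3) ≈ 1.34986, f(-0.2) ≈ 1.22140, f(-0.1) ≈ 1.10517, f(0) ≈ 1.00000.
Sum = Δt · [f(-0.9) + f(-0.8) + f(-0.7) + ...].
Sum ≈ 1.63380.

1.63380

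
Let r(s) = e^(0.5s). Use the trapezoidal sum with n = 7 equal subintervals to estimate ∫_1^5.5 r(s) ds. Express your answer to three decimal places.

28.228

Δs = (5.5 − 1)/7 = 9/14.
r(1) ≈ 1.649, r(23/14) ≈ 2.274, r(16/7) ≈ 3.136, r(41/14) ≈ 4.324, r(25/7) ≈ 5.964, r(59/14) ≈ 8.225, r(34/7) ≈ 11.343, r(5.5) ≈ 15.643.
T_7 = (Δs/2)·[r(s_0) + 2r(s_1) + ... + 2r(s_{6}) + r(s_7)].
Sum ≈ 28.228.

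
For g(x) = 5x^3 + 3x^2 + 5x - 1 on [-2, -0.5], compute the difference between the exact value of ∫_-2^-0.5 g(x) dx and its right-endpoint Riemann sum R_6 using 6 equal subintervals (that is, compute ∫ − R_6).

-4.20703125

Exact integral: ∫_-2^-0.5 g(x) dx = -22.921875.
R_6 = -18.71484375.
Error = -22.921875 − (-18.71484375) = -4.20703125.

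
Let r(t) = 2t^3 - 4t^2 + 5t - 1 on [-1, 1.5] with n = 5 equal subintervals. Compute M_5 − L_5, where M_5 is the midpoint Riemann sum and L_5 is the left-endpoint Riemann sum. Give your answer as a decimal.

4.453125

M_5 = -3.046875.
L_5 = -7.5.
M_5 − L_5 = 4.453125.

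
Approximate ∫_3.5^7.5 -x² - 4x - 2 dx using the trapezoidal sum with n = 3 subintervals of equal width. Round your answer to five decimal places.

-223.51852

Δx = (7.5 − 3.5)/3 = 4/3.
f(3.5) = -28.25, f(29/6) = -1609/36, f(37/6) = -2329/36, f(7.5) = -88.25.
T_3 = (Δx/2)·[f(x_0) + 2f(x_1) + 2f(x_2) + f(x_3)].
Sum ≈ -223.51852.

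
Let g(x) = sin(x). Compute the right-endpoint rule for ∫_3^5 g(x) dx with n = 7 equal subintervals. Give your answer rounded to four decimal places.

Δx = (5 − 3)/7 = 2/7.
Right endpoints: 23/7, 25/7, 27/7, 29/7, 31/7, 33/7, 5.
g(23/7) ≈ -0.1436, g(25/7) ≈ -0.4167, g(27/7) ≈ -0.6560, g(29/7) ≈ -0.8422, g(31/7) ≈ -0.9600, g(33/7) ≈ -1.0000, g(5) ≈ -0.9589.
Sum = Δx · [g(23/7) + g(25/7) + g(27/7) + ...].
Sum ≈ -1.4221.

-1.4221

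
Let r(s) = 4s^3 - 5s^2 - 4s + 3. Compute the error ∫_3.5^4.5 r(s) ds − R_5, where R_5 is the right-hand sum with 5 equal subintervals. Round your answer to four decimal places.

Exact integral: ∫_3.5^4.5 r(s) ds ≈ 166.583333.
R_5 = 181.77.
Error ≈ 166.583333 − 181.77 ≈ -15.1867.

-15.1867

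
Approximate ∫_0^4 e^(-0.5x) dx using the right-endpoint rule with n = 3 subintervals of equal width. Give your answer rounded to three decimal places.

1.216

Δx = (4 − 0)/3 = 4/3.
Right endpoints: 4/3, 8/3, 4.
f(4/3) ≈ 0.513, f(8/3) ≈ 0.264, f(4) ≈ 0.135.
Sum = Δx · [f(4/3) + f(8/3) + f(4)].
Sum ≈ 1.216.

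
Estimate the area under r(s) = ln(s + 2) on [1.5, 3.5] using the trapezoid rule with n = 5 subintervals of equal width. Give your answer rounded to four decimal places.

Δs = (3.5 − 1.5)/5 = 0.4.
r(1.5) ≈ 1.2528, r(1.9) ≈ 1.3610, r(2.3) ≈ 1.4586, r(2.7) ≈ 1.5476, r(3.1) ≈ 1.6292, r(3.5) ≈ 1.7047.
T_5 = (Δs/2)·[r(s_0) + 2r(s_1) + ... + 2r(s_{4}) + r(s_5)].
Sum ≈ 2.9901.

2.9901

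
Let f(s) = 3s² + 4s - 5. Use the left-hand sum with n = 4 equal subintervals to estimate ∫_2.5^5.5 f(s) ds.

153.09375

Δs = (5.5 − 2.5)/4 = 0.75.
Left endpoints: 2.5, 3.25, 4, 4.75.
f(2.5) = 23.75, f(3.25) = 39.6875, f(4) = 59, f(4.75) = 81.6875.
Sum = Δs · [f(2.5) + f(3.25) + f(4) + f(4.75)].
Sum = 153.09375.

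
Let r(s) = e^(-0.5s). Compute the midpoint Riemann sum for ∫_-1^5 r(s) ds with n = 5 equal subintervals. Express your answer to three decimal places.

3.087

Δs = (5 − (-1))/5 = 1.2.
Midpoints: -0.4, 0.8, 2, 3.2, 4.4.
r(-0.4) ≈ 1.221, r(0.8) ≈ 0.670, r(2) ≈ 0.368, r(3.2) ≈ 0.202, r(4.4) ≈ 0.111.
Sum = Δs · [r(-0.4) + r(0.8) + r(2) + r(3.2) + r(4.4)].
Sum ≈ 3.087.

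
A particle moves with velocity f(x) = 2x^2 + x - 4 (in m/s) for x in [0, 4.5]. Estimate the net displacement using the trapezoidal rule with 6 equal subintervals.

53.71875

Δx = (4.5 − 0)/6 = 0.75.
f(0) = -4, f(0.75) = -2.125, f(1.5) = 2, f(2.25) = 8.375, f(3) = 17, f(3.75) = 27.875, f(4.5) = 41.
T_6 = (Δx/2)·[f(x_0) + 2f(x_1) + ... + 2f(x_{5}) + f(x_6)].
Sum = 53.71875.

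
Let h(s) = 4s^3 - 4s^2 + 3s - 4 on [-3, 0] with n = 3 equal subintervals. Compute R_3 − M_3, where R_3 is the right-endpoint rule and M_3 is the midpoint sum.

60

R_3 = -77.
M_3 = -137.
R_3 − M_3 = 60.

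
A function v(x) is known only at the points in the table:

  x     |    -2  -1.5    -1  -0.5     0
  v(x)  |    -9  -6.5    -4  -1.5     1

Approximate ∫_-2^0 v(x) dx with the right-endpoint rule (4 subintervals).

Δx = 0.5.
Sum = 0.5·[(-6.5) + (-4) + (-1.5) + 1] = -5.5.

-5.5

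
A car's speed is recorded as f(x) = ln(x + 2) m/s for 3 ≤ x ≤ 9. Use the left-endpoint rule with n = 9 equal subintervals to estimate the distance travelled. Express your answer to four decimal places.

12.0628

Δx = (9 − 3)/9 = 2/3.
Left endpoints: 3, 11/3, 13/3, 5, 17/3, 19/3, 7, 23/3, 25/3.
f(3) ≈ 1.6094, f(11/3) ≈ 1.7346, f(13/3) ≈ 1.8458, f(5) ≈ 1.9459, f(17/3) ≈ 2.0369, f(19/3) ≈ 2.1203, f(7) ≈ 2.1972, f(23/3) ≈ 2.2687, f(25/3) ≈ 2.3354.
Sum = Δx · [f(3) + f(11/3) + f(13/3) + ...].
Sum ≈ 12.0628.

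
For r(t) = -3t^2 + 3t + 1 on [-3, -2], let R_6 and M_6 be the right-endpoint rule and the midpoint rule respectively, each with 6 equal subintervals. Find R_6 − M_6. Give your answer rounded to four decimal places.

R_6 ≈ -24.013889.
M_6 ≈ -25.493056.
R_6 − M_6 ≈ 1.4792.

1.4792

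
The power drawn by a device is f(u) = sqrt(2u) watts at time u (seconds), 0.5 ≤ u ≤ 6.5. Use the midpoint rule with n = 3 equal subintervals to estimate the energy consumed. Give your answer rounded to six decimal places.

15.388854

Δu = (6.5 − 0.5)/3 = 2.
Midpoints: 1.5, 3.5, 5.5.
f(1.5) ≈ 1.732051, f(3.5) ≈ 2.645751, f(5.5) ≈ 3.316625.
Sum = Δu · [f(1.5) + f(3.5) + f(5.5)].
Sum ≈ 15.388854.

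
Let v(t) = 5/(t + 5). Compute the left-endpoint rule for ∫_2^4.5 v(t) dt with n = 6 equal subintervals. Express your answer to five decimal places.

Δt = (4.5 − 2)/6 = 5/12.
Left endpoints: 2, 29/12, 17/6, 3.25, 11/3, 49/12.
v(2) = 5/7, v(29/12) = 60/89, v(17/6) = 30/47, v(3.25) = 20/33, v(11/3) = 15/26, v(49/12) = 60/109.
Sum = Δt · [v(2) + v(29/12) + v(17/6) + ...].
Sum ≈ 1.56674.

1.56674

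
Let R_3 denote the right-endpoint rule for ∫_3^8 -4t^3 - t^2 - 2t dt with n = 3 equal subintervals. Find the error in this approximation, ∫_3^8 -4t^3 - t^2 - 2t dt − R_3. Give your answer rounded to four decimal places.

Exact integral: ∫_3^8 f(t) dt ≈ -4231.666667.
R_3 ≈ -6057.592593.
Error ≈ -4231.666667 − (-6057.592593) ≈ 1825.9259.

1825.9259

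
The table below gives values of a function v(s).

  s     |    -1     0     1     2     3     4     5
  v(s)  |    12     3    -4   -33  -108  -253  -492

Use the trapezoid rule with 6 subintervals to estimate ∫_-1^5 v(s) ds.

Δs = 1.
T_6 = (1/2)·[12 + 2·3 + 2·(-4) + 2·(-33) + 2·(-108) + 2·(-253) + (-492)] = -635.

-635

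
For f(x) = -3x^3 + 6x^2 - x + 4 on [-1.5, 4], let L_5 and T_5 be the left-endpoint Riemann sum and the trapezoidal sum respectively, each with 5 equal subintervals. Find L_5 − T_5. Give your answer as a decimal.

L_5 = 24.6675.
T_5 = -44.15125.
L_5 − T_5 = 68.81875.

68.81875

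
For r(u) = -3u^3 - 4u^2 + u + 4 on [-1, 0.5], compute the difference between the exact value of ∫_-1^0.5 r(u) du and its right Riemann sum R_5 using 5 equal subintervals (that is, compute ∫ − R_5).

-0.129375

Exact integral: ∫_-1^0.5 r(u) du = 4.828125.
R_5 = 4.9575.
Error = 4.828125 − 4.9575 = -0.129375.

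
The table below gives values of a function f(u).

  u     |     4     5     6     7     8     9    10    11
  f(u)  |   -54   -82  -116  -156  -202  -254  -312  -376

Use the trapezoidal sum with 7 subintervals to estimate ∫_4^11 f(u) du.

Δu = 1.
T_7 = (1/2)·[(-54) + 2·(-82) + 2·(-116) + 2·(-156) + 2·(-202) + 2·(-254) + 2·(-312) + (-376)] = -1337.

-1337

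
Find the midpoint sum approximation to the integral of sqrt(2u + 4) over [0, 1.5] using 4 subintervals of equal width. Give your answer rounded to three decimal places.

Δu = (1.5 − 0)/4 = 0.375.
Midpoints: 0.1875, 0.5625, 0.9375, 1.3125.
f(0.1875) ≈ 2.092, f(0.5625) ≈ 2.264, f(0.9375) ≈ 2.424, f(1.3125) ≈ 2.574.
Sum = Δu · [f(0.1875) + f(0.5625) + f(0.9375) + f(1.3125)].
Sum ≈ 3.507.

3.507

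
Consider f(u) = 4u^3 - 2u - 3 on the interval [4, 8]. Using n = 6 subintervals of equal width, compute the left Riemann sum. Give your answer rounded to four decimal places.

3206.6667

Δu = (8 − 4)/6 = 2/3.
Left endpoints: 4, 14/3, 16/3, 6, 20/3, 22/3.
f(4) = 245, f(14/3) = 10643/27, f(16/3) = 16015/27, f(6) = 849, f(20/3) = 31559/27, f(22/3) = 42115/27.
Sum = Δu · [f(4) + f(14/3) + f(16/3) + ...].
Sum ≈ 3206.6667.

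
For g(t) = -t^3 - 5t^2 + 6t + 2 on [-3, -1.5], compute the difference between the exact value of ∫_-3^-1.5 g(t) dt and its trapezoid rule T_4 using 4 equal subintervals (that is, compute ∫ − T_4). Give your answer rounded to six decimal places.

Exact integral: ∫_-3^-1.5 g(t) dt = -37.640625.
T_4 ≈ -37.57910156.
Error ≈ -37.640625 − (-37.57910156) ≈ -0.061523.

-0.061523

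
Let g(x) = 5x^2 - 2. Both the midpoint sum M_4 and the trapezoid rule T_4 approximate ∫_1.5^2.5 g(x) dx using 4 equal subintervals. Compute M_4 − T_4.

M_4 = 18.390625.
T_4 = 18.46875.
M_4 − T_4 = -0.078125.

-0.078125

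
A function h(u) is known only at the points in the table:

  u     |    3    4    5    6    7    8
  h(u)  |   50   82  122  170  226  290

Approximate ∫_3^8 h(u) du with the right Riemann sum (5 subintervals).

Δu = 1.
Sum = 1·[82 + 122 + 170 + 226 + 290] = 890.

890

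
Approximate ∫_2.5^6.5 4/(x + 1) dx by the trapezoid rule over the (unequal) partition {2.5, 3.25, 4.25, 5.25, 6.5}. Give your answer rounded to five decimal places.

3.06734

Subinterval widths: 0.75, 1, 1, 1.25.
f(2.5) = 8/7, f(3.25) = 16/17, f(4.25) = 16/21, f(5.25) = 0.64, f(6.5) = 8/15.
On each subinterval the trapezoid contributes (Δx_i/2)·[f(x_{i-1}) + f(x_i)].
Sum ≈ 3.06734.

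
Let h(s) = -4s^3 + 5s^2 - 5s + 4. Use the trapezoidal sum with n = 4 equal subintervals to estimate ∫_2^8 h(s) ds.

Δs = (8 − 2)/4 = 1.5.
h(2) = -18, h(3.5) = -123.75, h(5) = -396, h(6.5) = -915.75, h(8) = -1764.
T_4 = (Δs/2)·[h(s_0) + 2h(s_1) + 2h(s_2) + 2h(s_3) + h(s_4)].
Sum = -3489.75.

-3489.75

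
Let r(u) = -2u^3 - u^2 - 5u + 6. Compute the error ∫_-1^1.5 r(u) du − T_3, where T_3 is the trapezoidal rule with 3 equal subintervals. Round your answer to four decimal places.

Exact integral: ∫_-1^1.5 r(u) du ≈ 8.385417.
T_3 ≈ 7.662037.
Error ≈ 8.385417 − 7.662037 ≈ 0.7234.

0.7234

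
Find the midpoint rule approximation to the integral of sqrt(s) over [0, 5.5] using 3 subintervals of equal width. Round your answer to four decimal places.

Δs = (5.5 − 0)/3 = 11/6.
Midpoints: 11/12, 2.75, 55/12.
f(11/12) ≈ 0.9574, f(2.75) ≈ 1.6583, f(55/12) ≈ 2.1409.
Sum = Δs · [f(11/12) + f(2.75) + f(55/12)].
Sum ≈ 8.7205.

8.7205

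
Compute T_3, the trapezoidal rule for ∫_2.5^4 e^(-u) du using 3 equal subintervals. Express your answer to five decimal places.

Δu = (4 − 2.5)/3 = 0.5.
f(2.5) ≈ 0.08208, f(3) ≈ 0.04979, f(3.5) ≈ 0.03020, f(4) ≈ 0.01832.
T_3 = (Δu/2)·[f(u_0) + 2f(u_1) + 2f(u_2) + f(u_3)].
Sum ≈ 0.06509.

0.06509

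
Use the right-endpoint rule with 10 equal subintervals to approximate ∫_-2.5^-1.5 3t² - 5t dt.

Δt = (-1.5 − (-2.5))/10 = 0.1.
Right endpoints: -2.4, -2.3, -2.2, -2.1, -2, -1.9, -1.8, -1.7, -1.6, -1.5.
f(-2.4) = 29.28, f(-2.3) = 27.37, f(-2.2) = 25.52, f(-2.1) = 23.73, f(-2) = 22, f(-1.9) = 20.33, f(-1.8) = 18.72, f(-1.7) = 17.17, f(-1.6) = 15.68, f(-1.5) = 14.25.
Sum = Δt · [f(-2.4) + f(-2.3) + f(-2.2) + ...].
Sum = 21.405.

21.405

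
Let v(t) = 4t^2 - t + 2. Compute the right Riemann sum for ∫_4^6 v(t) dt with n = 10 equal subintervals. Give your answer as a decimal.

204.52

Δt = (6 − 4)/10 = 0.2.
Right endpoints: 4.2, 4.4, 4.6, 4.8, 5, 5.2, 5.4, 5.6, 5.8, 6.
v(4.2) = 68.36, v(4.4) = 75.04, v(4.6) = 82.04, v(4.8) = 89.36, v(5) = 97, v(5.2) = 104.96, v(5.4) = 113.24, v(5.6) = 121.84, v(5.8) = 130.76, v(6) = 140.
Sum = Δt · [v(4.2) + v(4.4) + v(4.6) + ...].
Sum = 204.52.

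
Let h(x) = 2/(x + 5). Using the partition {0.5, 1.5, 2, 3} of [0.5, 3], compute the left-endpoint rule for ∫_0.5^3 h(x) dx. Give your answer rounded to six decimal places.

0.803197

Subinterval widths: 1, 0.5, 1.
Left endpoints: 0.5, 1.5, 2.
h(0.5) = 4/11, h(1.5) = 4/13, h(2) = 2/7.
Sum = Σ Δx_i · h(x_i).
Sum ≈ 0.803197.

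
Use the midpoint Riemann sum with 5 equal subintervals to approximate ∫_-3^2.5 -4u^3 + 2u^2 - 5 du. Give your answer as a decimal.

40.08125

Δu = (2.5 − (-3))/5 = 1.1.
Midpoints: -2.45, -1.35, -0.25, 0.85, 1.95.
f(-2.45) = 65.8295, f(-1.35) = 8.4865, f(-0.25) = -4.8125, f(0.85) = -6.0115, f(1.95) = -27.0545.
Sum = Δu · [f(-2.45) + f(-1.35) + f(-0.25) + f(0.85) + f(1.95)].
Sum = 40.08125.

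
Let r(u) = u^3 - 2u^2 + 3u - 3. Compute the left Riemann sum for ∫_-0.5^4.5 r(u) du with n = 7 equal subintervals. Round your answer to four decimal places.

34.7066

Δu = (4.5 − (-0.5))/7 = 5/7.
Left endpoints: -0.5, 3/14, 13/14, 23/14, 33/14, 43/14, 53/14.
r(-0.5) = -5.125, r(3/14) = -6693/2744, r(13/14) = -3123/2744, r(23/14) = 2647/2744, r(33/14) = 16617/2744, r(43/14) = 44787/2744, r(53/14) = 93157/2744.
Sum = Δu · [r(-0.5) + r(3/14) + r(13/14) + ...].
Sum ≈ 34.7066.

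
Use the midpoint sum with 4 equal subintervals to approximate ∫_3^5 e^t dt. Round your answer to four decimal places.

Δt = (5 − 3)/4 = 0.5.
Midpoints: 3.25, 3.75, 4.25, 4.75.
f(3.25) ≈ 25.7903, f(3.75) ≈ 42.5211, f(4.25) ≈ 70.1054, f(4.75) ≈ 115.5843.
Sum = Δt · [f(3.25) + f(3.75) + f(4.25) + f(4.75)].
Sum ≈ 127.0006.

127.0006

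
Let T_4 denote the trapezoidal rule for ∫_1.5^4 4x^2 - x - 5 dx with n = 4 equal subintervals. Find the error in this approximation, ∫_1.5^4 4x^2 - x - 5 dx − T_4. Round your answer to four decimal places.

Exact integral: ∫_1.5^4 f(x) dx ≈ 61.458333.
T_4 = 62.109375.
Error ≈ 61.458333 − 62.109375 ≈ -0.6510.

-0.6510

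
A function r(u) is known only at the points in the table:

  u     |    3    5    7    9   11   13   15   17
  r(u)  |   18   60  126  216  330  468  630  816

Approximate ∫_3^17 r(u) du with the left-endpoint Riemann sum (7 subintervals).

Δu = 2.
Sum = 2·[18 + 60 + 126 + 216 + 330 + 468 + 630] = 3696.

3696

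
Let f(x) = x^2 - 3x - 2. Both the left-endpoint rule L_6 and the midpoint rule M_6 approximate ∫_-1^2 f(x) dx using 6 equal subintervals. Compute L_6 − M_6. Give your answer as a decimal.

1.6875

L_6 = -5.875.
M_6 = -7.5625.
L_6 − M_6 = 1.6875.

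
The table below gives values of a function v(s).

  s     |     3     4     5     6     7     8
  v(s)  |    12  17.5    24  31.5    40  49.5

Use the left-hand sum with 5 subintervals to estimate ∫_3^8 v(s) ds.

125

Δs = 1.
Sum = 1·[12 + 17.5 + 24 + 31.5 + 40] = 125.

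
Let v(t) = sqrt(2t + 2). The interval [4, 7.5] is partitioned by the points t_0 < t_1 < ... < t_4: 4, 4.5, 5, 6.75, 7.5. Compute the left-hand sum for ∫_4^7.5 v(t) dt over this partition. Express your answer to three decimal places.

12.254

Subinterval widths: 0.5, 0.5, 1.75, 0.75.
Left endpoints: 4, 4.5, 5, 6.75.
v(4) ≈ 3.162, v(4.5) ≈ 3.317, v(5) ≈ 3.464, v(6.75) ≈ 3.937.
Sum = Σ Δt_i · v(t_i).
Sum ≈ 12.254.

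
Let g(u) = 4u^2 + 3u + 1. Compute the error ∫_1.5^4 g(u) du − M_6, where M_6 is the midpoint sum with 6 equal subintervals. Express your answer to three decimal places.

Exact integral: ∫_1.5^4 g(u) du ≈ 103.95833.
M_6 ≈ 103.81366.
Error ≈ 103.95833 − 103.81366 ≈ 0.145.

0.145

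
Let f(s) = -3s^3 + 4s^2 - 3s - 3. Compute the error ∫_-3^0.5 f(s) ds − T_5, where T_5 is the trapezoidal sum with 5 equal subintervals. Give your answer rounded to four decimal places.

Exact integral: ∫_-3^0.5 f(s) ds ≈ 99.494792.
T_5 = 103.85375.
Error ≈ 99.494792 − 103.85375 ≈ -4.3590.

-4.3590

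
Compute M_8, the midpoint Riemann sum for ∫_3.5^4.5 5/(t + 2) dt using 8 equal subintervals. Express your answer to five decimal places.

Δt = (4.5 − 3.5)/8 = 0.125.
Midpoints: 3.5625, 3.6875, 3.8125, 3.9375, 4.0625, 4.1875, 4.3125, 4.4375.
f(3.5625) = 80/89, f(3.6875) = 80/91, f(3.8125) = 80/93, f(3.9375) = 16/19, f(4.0625) = 80/97, f(4.1875) = 80/99, f(4.3125) = 80/101, f(4.4375) = 80/103.
Sum = Δt · [f(3.5625) + f(3.6875) + f(3.8125) + ...].
Sum ≈ 0.83524.

0.83524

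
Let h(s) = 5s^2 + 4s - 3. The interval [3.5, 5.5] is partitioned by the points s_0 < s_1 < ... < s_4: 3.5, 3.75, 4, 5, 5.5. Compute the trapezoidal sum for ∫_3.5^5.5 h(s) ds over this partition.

Subinterval widths: 0.25, 0.25, 1, 0.5.
h(3.5) = 72.25, h(3.75) = 82.3125, h(4) = 93, h(5) = 142, h(5.5) = 170.25.
On each subinterval the trapezoid contributes (Δs_i/2)·[h(s_{i-1}) + h(s_i)].
Sum = 236.796875.

236.796875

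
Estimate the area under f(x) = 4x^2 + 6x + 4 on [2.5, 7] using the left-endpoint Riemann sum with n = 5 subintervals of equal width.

496.08

Δx = (7 − 2.5)/5 = 0.9.
Left endpoints: 2.5, 3.4, 4.3, 5.2, 6.1.
f(2.5) = 44, f(3.4) = 70.64, f(4.3) = 103.76, f(5.2) = 143.36, f(6.1) = 189.44.
Sum = Δx · [f(2.5) + f(3.4) + f(4.3) + f(5.2) + f(6.1)].
Sum = 496.08.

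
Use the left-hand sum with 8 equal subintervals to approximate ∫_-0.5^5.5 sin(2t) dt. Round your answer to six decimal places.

Δt = (5.5 − (-0.5))/8 = 0.75.
Left endpoints: -0.5, 0.25, 1, 1.75, 2.5, 3.25, 4, 4.75.
f(-0.5) ≈ -0.841471, f(0.25) ≈ 0.479426, f(1) ≈ 0.909297, f(1.75) ≈ -0.350783, f(2.5) ≈ -0.958924, f(3.25) ≈ 0.215120, f(4) ≈ 0.989358, f(4.75) ≈ -0.075151.
Sum = Δt · [f(-0.5) + f(0.25) + f(1) + ...].
Sum ≈ 0.275154.

0.275154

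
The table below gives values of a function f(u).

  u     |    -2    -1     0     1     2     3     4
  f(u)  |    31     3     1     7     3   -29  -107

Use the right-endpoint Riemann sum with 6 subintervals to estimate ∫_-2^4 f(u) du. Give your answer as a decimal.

Δu = 1.
Sum = 1·[3 + 1 + 7 + 3 + (-29) + (-107)] = -122.

-122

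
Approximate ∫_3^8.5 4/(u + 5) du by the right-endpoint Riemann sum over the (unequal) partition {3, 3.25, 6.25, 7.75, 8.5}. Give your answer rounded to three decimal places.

1.881

Subinterval widths: 0.25, 3, 1.5, 0.75.
Right endpoints: 3.25, 6.25, 7.75, 8.5.
f(3.25) = 16/33, f(6.25) = 16/45, f(7.75) = 16/51, f(8.5) = 8/27.
Sum = Σ Δu_i · f(u_i).
Sum ≈ 1.881.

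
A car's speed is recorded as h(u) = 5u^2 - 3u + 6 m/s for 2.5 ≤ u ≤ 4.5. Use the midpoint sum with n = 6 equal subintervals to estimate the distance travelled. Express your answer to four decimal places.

Δu = (4.5 − 2.5)/6 = 1/3.
Midpoints: 8/3, 3, 10/3, 11/3, 4, 13/3.
h(8/3) = 302/9, h(3) = 42, h(10/3) = 464/9, h(11/3) = 560/9, h(4) = 74, h(13/3) = 782/9.
Sum = Δu · [h(8/3) + h(3) + h(10/3) + ...].
Sum ≈ 116.7407.

116.7407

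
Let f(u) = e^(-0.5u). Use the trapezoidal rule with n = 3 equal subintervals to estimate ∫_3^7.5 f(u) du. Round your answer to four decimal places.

0.4178

Δu = (7.5 − 3)/3 = 1.5.
f(3) ≈ 0.2231, f(4.5) ≈ 0.1054, f(6) ≈ 0.0498, f(7.5) ≈ 0.0235.
T_3 = (Δu/2)·[f(u_0) + 2f(u_1) + 2f(u_2) + f(u_3)].
Sum ≈ 0.4178.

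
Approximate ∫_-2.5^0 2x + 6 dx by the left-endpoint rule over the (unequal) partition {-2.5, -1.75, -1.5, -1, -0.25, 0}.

Subinterval widths: 0.75, 0.25, 0.5, 0.75, 0.25.
Left endpoints: -2.5, -1.75, -1.5, -1, -0.25.
f(-2.5) = 1, f(-1.75) = 2.5, f(-1.5) = 3, f(-1) = 4, f(-0.25) = 5.5.
Sum = Σ Δx_i · f(x_i).
Sum = 7.25.

7.25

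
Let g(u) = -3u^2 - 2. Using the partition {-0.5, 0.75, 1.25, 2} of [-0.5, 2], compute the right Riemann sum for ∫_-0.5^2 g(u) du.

Subinterval widths: 1.25, 0.5, 0.75.
Right endpoints: 0.75, 1.25, 2.
g(0.75) = -3.6875, g(1.25) = -6.6875, g(2) = -14.
Sum = Σ Δu_i · g(u_i).
Sum = -18.453125.

-18.453125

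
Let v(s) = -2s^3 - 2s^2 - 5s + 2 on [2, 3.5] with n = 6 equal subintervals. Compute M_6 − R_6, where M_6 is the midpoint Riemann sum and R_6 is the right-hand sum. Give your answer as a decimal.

12.15234375

M_6 = -107.76171875.
R_6 = -119.9140625.
M_6 − R_6 = 12.15234375.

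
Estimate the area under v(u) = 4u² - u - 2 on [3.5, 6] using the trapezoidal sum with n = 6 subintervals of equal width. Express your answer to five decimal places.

Δu = (6 − 3.5)/6 = 5/12.
v(3.5) = 43.5, v(47/12) = 499/9, v(13/3) = 619/9, v(4.75) = 83.5, v(31/6) = 1793/18, v(67/12) = 1054/9, v(6) = 136.
T_6 = (Δu/2)·[v(u_0) + 2v(u_1) + ... + 2v(u_{5}) + v(u_6)].
Sum ≈ 214.24769.

214.24769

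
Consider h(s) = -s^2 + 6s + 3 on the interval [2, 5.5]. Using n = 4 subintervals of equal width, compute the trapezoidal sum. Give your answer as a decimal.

36.01171875

Δs = (5.5 − 2)/4 = 0.875.
h(2) = 11, h(2.875) = 11.984375, h(3.75) = 11.4375, h(4.625) = 9.359375, h(5.5) = 5.75.
T_4 = (Δs/2)·[h(s_0) + 2h(s_1) + 2h(s_2) + 2h(s_3) + h(s_4)].
Sum = 36.01171875.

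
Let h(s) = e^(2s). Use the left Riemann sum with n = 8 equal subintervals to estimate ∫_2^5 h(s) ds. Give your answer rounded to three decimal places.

Δs = (5 − 2)/8 = 0.375.
Left endpoints: 2, 2.375, 2.75, 3.125, 3.5, 3.875, 4.25, 4.625.
h(2) ≈ 54.598, h(2.375) ≈ 115.584, h(2.75) ≈ 244.692, h(3.125) ≈ 518.013, h(3.5) ≈ 1096.633, h(3.875) ≈ 2321.572, h(4.25) ≈ 4914.769, h(4.625) ≈ 10404.566.
Sum = Δs · [h(2) + h(2.375) + h(2.75) + ...].
Sum ≈ 7376.410.

7376.410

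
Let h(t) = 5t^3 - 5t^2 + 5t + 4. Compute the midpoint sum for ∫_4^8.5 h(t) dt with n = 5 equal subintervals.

Δt = (8.5 − 4)/5 = 0.9.
Midpoints: 4.45, 5.35, 6.25, 7.15, 8.05.
h(4.45) = 367.843125, h(5.35) = 653.289375, h(6.25) = 1060.640625, h(7.15) = 1611.766875, h(8.05) = 2328.538125.
Sum = Δt · [h(4.45) + h(5.35) + h(6.25) + h(7.15) + h(8.05)].
Sum = 5419.8703125.

5419.8703125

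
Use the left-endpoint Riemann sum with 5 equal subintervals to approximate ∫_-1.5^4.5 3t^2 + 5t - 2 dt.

Δt = (4.5 − (-1.5))/5 = 1.2.
Left endpoints: -1.5, -0.3, 0.9, 2.1, 3.3.
f(-1.5) = -2.75, f(-0.3) = -3.23, f(0.9) = 4.93, f(2.1) = 21.73, f(3.3) = 47.17.
Sum = Δt · [f(-1.5) + f(-0.3) + f(0.9) + f(2.1) + f(3.3)].
Sum = 81.42.

81.42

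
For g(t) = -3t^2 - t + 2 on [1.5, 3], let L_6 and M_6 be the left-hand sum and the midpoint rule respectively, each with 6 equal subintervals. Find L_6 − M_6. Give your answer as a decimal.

L_6 = -21.328125.
M_6 = -23.9765625.
L_6 − M_6 = 2.6484375.

2.6484375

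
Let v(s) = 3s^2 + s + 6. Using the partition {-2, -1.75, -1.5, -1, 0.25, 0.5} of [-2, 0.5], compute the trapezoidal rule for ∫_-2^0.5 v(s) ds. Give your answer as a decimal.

Subinterval widths: 0.25, 0.25, 0.5, 1.25, 0.25.
v(-2) = 16, v(-1.75) = 13.4375, v(-1.5) = 11.25, v(-1) = 8, v(0.25) = 6.4375, v(0.5) = 7.25.
On each subinterval the trapezoid contributes (Δs_i/2)·[v(s_{i-1}) + v(s_i)].
Sum = 22.3125.

22.3125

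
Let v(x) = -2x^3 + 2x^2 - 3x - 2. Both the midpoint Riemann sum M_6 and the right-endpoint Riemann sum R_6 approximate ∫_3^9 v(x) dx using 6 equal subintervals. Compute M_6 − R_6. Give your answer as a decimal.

M_6 = -2875.
R_6 = -3565.
M_6 − R_6 = 690.

690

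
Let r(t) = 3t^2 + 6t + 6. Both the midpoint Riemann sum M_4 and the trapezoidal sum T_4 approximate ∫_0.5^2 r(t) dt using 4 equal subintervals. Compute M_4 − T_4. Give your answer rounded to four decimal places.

-0.1582

M_4 ≈ 28.072266.
T_4 = 28.23046875.
M_4 − T_4 ≈ -0.1582.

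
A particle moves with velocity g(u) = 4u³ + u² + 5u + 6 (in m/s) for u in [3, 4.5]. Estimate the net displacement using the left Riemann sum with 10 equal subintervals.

367.1775

Δu = (4.5 − 3)/10 = 0.15.
Left endpoints: 3, 3.15, 3.3, 3.45, 3.6, 3.75, 3.9, 4.05, 4.2, 4.35.
g(3) = 138, g(3.15) = 156.696, g(3.3) = 177.138, g(3.45) = 199.407, g(3.6) = 223.584, g(3.75) = 249.75, g(3.9) = 277.986, g(4.05) = 308.373, g(4.2) = 340.992, g(4.35) = 375.924.
Sum = Δu · [g(3) + g(3.15) + g(3.3) + ...].
Sum = 367.1775.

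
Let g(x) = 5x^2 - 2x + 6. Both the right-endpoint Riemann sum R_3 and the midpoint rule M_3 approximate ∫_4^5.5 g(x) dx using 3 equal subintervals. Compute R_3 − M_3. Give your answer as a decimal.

17.53125

R_3 = 182.75.
M_3 = 165.21875.
R_3 − M_3 = 17.53125.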